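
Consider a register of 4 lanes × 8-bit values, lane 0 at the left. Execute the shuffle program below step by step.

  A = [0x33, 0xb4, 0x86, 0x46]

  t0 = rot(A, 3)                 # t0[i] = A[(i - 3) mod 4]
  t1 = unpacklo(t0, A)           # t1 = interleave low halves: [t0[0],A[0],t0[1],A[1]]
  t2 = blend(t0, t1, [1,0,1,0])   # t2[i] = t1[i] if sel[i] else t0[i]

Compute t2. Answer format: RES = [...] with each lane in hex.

RES = [0xb4, 0x86, 0x86, 0x33]

  t0: b4 86 46 33
  t1: b4 33 86 b4
  t2: b4 86 86 33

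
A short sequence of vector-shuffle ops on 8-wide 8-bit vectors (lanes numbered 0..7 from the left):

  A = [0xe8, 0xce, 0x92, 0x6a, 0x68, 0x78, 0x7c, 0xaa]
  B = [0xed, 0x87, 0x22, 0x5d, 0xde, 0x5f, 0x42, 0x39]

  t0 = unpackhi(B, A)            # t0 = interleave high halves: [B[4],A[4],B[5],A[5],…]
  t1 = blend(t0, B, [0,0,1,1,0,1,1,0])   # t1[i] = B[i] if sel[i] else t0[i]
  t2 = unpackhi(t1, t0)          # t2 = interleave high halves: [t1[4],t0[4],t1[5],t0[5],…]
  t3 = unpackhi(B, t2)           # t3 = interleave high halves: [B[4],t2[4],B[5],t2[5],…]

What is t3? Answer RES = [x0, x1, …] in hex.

  t0: de 68 5f 78 42 7c 39 aa
  t1: de 68 22 5d 42 5f 42 aa
  t2: 42 42 5f 7c 42 39 aa aa
  t3: de 42 5f 39 42 aa 39 aa

RES = [ 0xde  0x42  0x5f  0x39  0x42  0xaa  0x39  0xaa ]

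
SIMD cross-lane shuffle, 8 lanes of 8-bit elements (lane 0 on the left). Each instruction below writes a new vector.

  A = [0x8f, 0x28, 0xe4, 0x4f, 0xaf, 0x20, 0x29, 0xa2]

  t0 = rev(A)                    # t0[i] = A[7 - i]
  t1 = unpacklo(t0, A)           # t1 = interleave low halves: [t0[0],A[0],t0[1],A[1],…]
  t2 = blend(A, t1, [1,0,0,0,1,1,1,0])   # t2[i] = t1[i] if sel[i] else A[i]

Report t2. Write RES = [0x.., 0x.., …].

RES = [ 0xa2  0x28  0xe4  0x4f  0x20  0xe4  0xaf  0xa2 ]

  t0: a2 29 20 af 4f e4 28 8f
  t1: a2 8f 29 28 20 e4 af 4f
  t2: a2 28 e4 4f 20 e4 af a2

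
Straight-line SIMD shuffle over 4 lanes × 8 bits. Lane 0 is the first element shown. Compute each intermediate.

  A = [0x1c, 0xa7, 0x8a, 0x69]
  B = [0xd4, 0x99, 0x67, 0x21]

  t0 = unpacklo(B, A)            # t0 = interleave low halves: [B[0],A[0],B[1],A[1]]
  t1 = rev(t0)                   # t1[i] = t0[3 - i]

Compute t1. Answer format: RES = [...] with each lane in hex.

t0 = [0xd4, 0x1c, 0x99, 0xa7]
t1 = [0xa7, 0x99, 0x1c, 0xd4]

RES = [0xa7, 0x99, 0x1c, 0xd4]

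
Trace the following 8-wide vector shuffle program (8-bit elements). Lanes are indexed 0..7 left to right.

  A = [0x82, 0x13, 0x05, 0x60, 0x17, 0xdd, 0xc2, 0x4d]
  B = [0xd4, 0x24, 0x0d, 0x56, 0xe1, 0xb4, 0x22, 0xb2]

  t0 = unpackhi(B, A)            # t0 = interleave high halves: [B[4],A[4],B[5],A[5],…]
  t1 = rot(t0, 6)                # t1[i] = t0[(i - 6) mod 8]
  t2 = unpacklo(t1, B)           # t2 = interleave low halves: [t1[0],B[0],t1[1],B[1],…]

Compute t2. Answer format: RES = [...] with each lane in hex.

→ t0 |e1|17|b4|dd|22|c2|b2|4d|
→ t1 |b4|dd|22|c2|b2|4d|e1|17|
→ t2 |b4|d4|dd|24|22|0d|c2|56|

RES = [ 0xb4  0xd4  0xdd  0x24  0x22  0x0d  0xc2  0x56 ]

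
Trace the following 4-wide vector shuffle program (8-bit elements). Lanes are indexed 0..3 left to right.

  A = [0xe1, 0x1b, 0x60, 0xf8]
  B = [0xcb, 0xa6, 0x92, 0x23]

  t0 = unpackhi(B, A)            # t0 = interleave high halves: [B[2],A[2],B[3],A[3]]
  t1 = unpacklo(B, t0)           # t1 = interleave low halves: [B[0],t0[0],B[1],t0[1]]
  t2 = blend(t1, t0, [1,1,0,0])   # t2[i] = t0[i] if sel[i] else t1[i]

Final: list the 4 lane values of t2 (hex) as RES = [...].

RES = [0x92, 0x60, 0xa6, 0x60]

  t0: 92 60 23 f8
  t1: cb 92 a6 60
  t2: 92 60 a6 60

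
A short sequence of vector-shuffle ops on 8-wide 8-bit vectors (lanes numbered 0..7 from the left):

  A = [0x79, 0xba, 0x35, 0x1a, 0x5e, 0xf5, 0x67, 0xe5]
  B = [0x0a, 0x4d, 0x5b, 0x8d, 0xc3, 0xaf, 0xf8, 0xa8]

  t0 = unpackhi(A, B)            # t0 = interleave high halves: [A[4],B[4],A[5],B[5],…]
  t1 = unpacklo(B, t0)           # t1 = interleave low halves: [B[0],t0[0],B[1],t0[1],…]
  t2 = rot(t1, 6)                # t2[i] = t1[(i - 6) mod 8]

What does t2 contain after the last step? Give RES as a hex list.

RES = [ 0x4d  0xc3  0x5b  0xf5  0x8d  0xaf  0x0a  0x5e ]

  t0: 5e c3 f5 af 67 f8 e5 a8
  t1: 0a 5e 4d c3 5b f5 8d af
  t2: 4d c3 5b f5 8d af 0a 5e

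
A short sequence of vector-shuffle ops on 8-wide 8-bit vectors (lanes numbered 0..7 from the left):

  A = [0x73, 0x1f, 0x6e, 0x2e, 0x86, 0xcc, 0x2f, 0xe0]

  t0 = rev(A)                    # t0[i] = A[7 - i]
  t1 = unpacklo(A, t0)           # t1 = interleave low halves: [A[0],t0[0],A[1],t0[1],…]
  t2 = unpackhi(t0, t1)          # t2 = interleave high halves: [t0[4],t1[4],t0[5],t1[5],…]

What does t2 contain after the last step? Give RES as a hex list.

RES = [ 0x2e  0x6e  0x6e  0xcc  0x1f  0x2e  0x73  0x86 ]

  t0: e0 2f cc 86 2e 6e 1f 73
  t1: 73 e0 1f 2f 6e cc 2e 86
  t2: 2e 6e 6e cc 1f 2e 73 86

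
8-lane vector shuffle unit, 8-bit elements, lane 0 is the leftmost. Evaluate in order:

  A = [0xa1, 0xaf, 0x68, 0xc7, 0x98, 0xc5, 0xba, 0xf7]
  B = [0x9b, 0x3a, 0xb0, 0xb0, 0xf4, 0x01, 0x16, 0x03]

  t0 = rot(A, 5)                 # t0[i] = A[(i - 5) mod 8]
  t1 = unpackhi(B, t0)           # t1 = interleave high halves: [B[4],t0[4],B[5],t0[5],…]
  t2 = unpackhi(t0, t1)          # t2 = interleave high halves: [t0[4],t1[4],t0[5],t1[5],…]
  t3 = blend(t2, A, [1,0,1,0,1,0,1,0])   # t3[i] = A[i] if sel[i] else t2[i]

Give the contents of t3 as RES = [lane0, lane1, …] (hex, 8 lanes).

RES = [ 0xa1  0x16  0x68  0xaf  0x98  0x03  0xba  0x68 ]

→ t0 |c7|98|c5|ba|f7|a1|af|68|
→ t1 |f4|f7|01|a1|16|af|03|68|
→ t2 |f7|16|a1|af|af|03|68|68|
→ t3 |a1|16|68|af|98|03|ba|68|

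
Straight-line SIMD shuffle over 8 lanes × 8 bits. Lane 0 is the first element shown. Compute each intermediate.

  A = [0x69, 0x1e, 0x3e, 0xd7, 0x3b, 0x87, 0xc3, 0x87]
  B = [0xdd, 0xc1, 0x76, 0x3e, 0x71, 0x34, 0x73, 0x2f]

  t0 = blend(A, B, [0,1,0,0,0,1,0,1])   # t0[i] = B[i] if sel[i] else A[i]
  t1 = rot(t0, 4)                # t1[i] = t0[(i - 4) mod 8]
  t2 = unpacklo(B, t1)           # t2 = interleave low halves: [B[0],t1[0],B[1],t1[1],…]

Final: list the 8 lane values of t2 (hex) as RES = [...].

RES = [ 0xdd  0x3b  0xc1  0x34  0x76  0xc3  0x3e  0x2f ]

  t0: 69 c1 3e d7 3b 34 c3 2f
  t1: 3b 34 c3 2f 69 c1 3e d7
  t2: dd 3b c1 34 76 c3 3e 2f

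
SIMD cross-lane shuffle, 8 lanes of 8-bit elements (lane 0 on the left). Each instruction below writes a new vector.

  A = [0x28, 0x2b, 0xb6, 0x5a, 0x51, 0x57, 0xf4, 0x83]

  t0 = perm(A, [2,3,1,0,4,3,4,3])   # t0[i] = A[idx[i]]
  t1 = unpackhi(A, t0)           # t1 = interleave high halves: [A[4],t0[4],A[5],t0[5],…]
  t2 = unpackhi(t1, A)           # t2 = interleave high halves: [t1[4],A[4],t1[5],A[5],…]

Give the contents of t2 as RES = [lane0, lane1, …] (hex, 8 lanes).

RES = [0xf4, 0x51, 0x51, 0x57, 0x83, 0xf4, 0x5a, 0x83]

→ t0 |b6|5a|2b|28|51|5a|51|5a|
→ t1 |51|51|57|5a|f4|51|83|5a|
→ t2 |f4|51|51|57|83|f4|5a|83|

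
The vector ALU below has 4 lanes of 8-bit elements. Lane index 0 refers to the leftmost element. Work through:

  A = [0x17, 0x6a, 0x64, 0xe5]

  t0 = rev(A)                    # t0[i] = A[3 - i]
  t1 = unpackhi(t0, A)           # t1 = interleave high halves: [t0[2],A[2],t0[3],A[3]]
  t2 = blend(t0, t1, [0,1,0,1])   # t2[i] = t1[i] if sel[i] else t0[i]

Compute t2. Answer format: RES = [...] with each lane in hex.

RES = [0xe5, 0x64, 0x6a, 0xe5]

  t0: e5 64 6a 17
  t1: 6a 64 17 e5
  t2: e5 64 6a e5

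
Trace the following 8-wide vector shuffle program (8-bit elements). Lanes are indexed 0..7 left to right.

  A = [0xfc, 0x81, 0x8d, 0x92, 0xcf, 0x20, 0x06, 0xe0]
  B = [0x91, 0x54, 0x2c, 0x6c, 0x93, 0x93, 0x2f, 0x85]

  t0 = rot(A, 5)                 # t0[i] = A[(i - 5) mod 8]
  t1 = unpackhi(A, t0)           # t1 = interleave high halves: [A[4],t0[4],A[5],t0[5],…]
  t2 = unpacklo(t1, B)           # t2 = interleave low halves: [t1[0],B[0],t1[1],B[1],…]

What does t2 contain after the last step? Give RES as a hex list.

  t0: 92 cf 20 06 e0 fc 81 8d
  t1: cf e0 20 fc 06 81 e0 8d
  t2: cf 91 e0 54 20 2c fc 6c

RES = [0xcf, 0x91, 0xe0, 0x54, 0x20, 0x2c, 0xfc, 0x6c]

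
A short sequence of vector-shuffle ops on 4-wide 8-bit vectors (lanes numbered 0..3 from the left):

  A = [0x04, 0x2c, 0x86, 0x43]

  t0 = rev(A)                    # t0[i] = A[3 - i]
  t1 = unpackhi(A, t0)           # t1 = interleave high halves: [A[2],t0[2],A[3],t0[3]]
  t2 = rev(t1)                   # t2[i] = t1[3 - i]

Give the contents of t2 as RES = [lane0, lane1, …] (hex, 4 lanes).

RES = [0x04, 0x43, 0x2c, 0x86]

→ t0 |43|86|2c|04|
→ t1 |86|2c|43|04|
→ t2 |04|43|2c|86|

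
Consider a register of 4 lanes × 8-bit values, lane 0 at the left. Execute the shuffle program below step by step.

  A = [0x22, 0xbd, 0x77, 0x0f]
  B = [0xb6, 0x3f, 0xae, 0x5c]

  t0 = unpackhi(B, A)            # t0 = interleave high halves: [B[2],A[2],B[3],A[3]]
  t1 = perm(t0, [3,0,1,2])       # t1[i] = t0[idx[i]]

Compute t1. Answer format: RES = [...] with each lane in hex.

RES = [0x0f, 0xae, 0x77, 0x5c]

  t0: ae 77 5c 0f
  t1: 0f ae 77 5c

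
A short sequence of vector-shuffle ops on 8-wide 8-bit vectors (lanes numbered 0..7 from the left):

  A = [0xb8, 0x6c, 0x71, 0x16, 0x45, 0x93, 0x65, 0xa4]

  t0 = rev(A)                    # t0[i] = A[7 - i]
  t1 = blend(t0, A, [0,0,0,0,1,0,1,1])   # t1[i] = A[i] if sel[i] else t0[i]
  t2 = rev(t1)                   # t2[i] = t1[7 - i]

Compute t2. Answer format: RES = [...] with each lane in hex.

RES = [ 0xa4  0x65  0x71  0x45  0x45  0x93  0x65  0xa4 ]

  t0: a4 65 93 45 16 71 6c b8
  t1: a4 65 93 45 45 71 65 a4
  t2: a4 65 71 45 45 93 65 a4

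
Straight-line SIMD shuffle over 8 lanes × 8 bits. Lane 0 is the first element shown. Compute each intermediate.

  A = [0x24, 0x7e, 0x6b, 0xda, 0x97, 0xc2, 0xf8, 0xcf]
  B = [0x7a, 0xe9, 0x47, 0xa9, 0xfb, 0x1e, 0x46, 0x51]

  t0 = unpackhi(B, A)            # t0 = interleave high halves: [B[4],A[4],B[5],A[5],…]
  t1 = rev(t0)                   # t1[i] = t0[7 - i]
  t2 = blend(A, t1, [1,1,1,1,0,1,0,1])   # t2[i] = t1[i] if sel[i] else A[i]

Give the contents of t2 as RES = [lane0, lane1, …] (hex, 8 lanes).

RES = [ 0xcf  0x51  0xf8  0x46  0x97  0x1e  0xf8  0xfb ]

→ t0 |fb|97|1e|c2|46|f8|51|cf|
→ t1 |cf|51|f8|46|c2|1e|97|fb|
→ t2 |cf|51|f8|46|97|1e|f8|fb|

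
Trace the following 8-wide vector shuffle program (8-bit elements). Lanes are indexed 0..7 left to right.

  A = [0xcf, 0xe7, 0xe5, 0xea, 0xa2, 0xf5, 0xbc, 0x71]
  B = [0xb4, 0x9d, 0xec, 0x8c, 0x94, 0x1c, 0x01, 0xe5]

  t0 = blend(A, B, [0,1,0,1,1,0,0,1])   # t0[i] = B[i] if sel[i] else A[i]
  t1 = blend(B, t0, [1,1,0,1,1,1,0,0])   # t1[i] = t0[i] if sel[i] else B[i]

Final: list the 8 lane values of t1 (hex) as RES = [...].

RES = [ 0xcf  0x9d  0xec  0x8c  0x94  0xf5  0x01  0xe5 ]

→ t0 |cf|9d|e5|8c|94|f5|bc|e5|
→ t1 |cf|9d|ec|8c|94|f5|01|e5|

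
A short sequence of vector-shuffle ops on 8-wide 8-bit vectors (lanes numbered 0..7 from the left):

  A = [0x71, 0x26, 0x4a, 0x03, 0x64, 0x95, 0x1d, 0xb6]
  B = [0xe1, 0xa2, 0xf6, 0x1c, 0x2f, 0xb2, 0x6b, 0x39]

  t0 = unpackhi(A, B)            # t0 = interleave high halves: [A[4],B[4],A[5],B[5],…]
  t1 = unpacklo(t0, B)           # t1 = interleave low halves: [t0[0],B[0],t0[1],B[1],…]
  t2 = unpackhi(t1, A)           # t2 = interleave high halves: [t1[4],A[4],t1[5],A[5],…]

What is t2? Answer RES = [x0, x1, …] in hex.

RES = [0x95, 0x64, 0xf6, 0x95, 0xb2, 0x1d, 0x1c, 0xb6]

→ t0 |64|2f|95|b2|1d|6b|b6|39|
→ t1 |64|e1|2f|a2|95|f6|b2|1c|
→ t2 |95|64|f6|95|b2|1d|1c|b6|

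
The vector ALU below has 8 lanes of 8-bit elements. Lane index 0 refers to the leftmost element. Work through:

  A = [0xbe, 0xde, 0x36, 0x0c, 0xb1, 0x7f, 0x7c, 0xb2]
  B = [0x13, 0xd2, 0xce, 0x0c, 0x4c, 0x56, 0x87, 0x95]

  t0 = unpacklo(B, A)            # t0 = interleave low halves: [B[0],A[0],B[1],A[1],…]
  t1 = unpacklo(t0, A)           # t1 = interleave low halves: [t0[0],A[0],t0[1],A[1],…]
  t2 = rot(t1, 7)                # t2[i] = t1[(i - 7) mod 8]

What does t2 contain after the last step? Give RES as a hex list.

RES = [ 0xbe  0xbe  0xde  0xd2  0x36  0xde  0x0c  0x13 ]

  t0: 13 be d2 de ce 36 0c 0c
  t1: 13 be be de d2 36 de 0c
  t2: be be de d2 36 de 0c 13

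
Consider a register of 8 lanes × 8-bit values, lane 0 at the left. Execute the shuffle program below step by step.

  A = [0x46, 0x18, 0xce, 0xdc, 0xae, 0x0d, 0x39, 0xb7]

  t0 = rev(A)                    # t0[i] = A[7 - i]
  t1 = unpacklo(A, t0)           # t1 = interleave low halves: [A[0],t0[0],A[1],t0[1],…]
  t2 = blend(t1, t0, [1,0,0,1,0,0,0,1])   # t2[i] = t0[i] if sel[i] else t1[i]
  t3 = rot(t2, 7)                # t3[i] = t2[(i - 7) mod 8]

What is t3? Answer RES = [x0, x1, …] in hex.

→ t0 |b7|39|0d|ae|dc|ce|18|46|
→ t1 |46|b7|18|39|ce|0d|dc|ae|
→ t2 |b7|b7|18|ae|ce|0d|dc|46|
→ t3 |b7|18|ae|ce|0d|dc|46|b7|

RES = [0xb7, 0x18, 0xae, 0xce, 0x0d, 0xdc, 0x46, 0xb7]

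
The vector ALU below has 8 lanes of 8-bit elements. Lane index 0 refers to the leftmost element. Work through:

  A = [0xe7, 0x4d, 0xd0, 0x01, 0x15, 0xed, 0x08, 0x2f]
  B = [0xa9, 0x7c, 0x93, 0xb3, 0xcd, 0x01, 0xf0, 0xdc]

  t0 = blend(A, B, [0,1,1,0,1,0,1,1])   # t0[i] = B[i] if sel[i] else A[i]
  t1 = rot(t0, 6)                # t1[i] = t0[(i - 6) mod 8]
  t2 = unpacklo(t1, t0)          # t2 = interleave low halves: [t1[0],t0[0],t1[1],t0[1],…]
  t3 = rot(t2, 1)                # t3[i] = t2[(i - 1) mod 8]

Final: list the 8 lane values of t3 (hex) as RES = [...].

RES = [0x01, 0x93, 0xe7, 0x01, 0x7c, 0xcd, 0x93, 0xed]

→ t0 |e7|7c|93|01|cd|ed|f0|dc|
→ t1 |93|01|cd|ed|f0|dc|e7|7c|
→ t2 |93|e7|01|7c|cd|93|ed|01|
→ t3 |01|93|e7|01|7c|cd|93|ed|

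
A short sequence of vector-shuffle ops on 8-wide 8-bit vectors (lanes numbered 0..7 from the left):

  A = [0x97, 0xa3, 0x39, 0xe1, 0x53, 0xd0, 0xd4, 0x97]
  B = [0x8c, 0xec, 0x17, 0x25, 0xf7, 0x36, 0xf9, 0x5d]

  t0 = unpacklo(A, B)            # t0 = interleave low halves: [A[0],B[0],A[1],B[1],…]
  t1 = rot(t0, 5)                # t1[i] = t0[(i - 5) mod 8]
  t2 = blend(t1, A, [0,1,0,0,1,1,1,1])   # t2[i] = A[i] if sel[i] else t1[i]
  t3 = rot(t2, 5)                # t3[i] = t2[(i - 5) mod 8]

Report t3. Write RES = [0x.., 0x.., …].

t0 = [0x97, 0x8c, 0xa3, 0xec, 0x39, 0x17, 0xe1, 0x25]
t1 = [0xec, 0x39, 0x17, 0xe1, 0x25, 0x97, 0x8c, 0xa3]
t2 = [0xec, 0xa3, 0x17, 0xe1, 0x53, 0xd0, 0xd4, 0x97]
t3 = [0xe1, 0x53, 0xd0, 0xd4, 0x97, 0xec, 0xa3, 0x17]

RES = [ 0xe1  0x53  0xd0  0xd4  0x97  0xec  0xa3  0x17 ]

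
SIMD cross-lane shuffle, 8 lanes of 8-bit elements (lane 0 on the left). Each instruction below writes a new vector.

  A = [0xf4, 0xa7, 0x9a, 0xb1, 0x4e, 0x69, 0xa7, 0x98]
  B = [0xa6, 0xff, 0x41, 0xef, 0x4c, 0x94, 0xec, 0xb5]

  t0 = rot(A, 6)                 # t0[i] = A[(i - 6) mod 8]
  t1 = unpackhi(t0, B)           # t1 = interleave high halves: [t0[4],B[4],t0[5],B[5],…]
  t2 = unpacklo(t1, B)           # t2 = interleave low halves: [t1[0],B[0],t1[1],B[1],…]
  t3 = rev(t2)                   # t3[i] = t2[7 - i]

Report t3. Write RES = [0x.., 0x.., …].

→ t0 |9a|b1|4e|69|a7|98|f4|a7|
→ t1 |a7|4c|98|94|f4|ec|a7|b5|
→ t2 |a7|a6|4c|ff|98|41|94|ef|
→ t3 |ef|94|41|98|ff|4c|a6|a7|

RES = [0xef, 0x94, 0x41, 0x98, 0xff, 0x4c, 0xa6, 0xa7]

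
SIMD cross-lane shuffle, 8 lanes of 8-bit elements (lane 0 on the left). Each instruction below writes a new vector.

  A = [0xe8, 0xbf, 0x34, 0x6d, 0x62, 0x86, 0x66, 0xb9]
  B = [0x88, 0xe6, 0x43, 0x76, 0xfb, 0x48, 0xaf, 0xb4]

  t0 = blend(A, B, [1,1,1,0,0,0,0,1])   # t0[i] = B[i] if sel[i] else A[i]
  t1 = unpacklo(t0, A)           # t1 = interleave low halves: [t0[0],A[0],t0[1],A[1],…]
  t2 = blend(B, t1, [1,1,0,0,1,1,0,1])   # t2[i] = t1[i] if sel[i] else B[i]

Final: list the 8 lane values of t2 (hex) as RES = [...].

RES = [ 0x88  0xe8  0x43  0x76  0x43  0x34  0xaf  0x6d ]

t0 = [0x88, 0xe6, 0x43, 0x6d, 0x62, 0x86, 0x66, 0xb4]
t1 = [0x88, 0xe8, 0xe6, 0xbf, 0x43, 0x34, 0x6d, 0x6d]
t2 = [0x88, 0xe8, 0x43, 0x76, 0x43, 0x34, 0xaf, 0x6d]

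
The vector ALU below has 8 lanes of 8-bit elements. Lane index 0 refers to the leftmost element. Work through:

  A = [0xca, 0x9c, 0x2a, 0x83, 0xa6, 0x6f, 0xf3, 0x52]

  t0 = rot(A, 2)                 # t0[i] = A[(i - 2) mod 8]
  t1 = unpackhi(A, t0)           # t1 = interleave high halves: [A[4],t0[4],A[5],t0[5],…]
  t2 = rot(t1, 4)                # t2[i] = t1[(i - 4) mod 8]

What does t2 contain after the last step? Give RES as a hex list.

t0 = [0xf3, 0x52, 0xca, 0x9c, 0x2a, 0x83, 0xa6, 0x6f]
t1 = [0xa6, 0x2a, 0x6f, 0x83, 0xf3, 0xa6, 0x52, 0x6f]
t2 = [0xf3, 0xa6, 0x52, 0x6f, 0xa6, 0x2a, 0x6f, 0x83]

RES = [ 0xf3  0xa6  0x52  0x6f  0xa6  0x2a  0x6f  0x83 ]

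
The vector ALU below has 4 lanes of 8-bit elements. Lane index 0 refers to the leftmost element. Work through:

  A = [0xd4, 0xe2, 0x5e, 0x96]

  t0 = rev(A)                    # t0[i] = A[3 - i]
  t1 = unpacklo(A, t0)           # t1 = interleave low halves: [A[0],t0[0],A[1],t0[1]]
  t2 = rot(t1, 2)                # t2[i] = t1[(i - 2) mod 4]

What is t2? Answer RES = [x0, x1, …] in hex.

t0 = [0x96, 0x5e, 0xe2, 0xd4]
t1 = [0xd4, 0x96, 0xe2, 0x5e]
t2 = [0xe2, 0x5e, 0xd4, 0x96]

RES = [ 0xe2  0x5e  0xd4  0x96 ]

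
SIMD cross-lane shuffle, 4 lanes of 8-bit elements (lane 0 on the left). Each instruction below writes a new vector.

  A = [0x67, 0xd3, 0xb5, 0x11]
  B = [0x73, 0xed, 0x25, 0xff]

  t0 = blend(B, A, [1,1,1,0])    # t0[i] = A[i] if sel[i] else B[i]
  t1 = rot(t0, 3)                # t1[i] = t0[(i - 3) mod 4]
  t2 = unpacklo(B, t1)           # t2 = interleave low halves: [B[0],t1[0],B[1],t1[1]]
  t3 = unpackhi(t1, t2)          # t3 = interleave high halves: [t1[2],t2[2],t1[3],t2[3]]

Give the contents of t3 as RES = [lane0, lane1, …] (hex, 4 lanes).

t0 = [0x67, 0xd3, 0xb5, 0xff]
t1 = [0xd3, 0xb5, 0xff, 0x67]
t2 = [0x73, 0xd3, 0xed, 0xb5]
t3 = [0xff, 0xed, 0x67, 0xb5]

RES = [ 0xff  0xed  0x67  0xb5 ]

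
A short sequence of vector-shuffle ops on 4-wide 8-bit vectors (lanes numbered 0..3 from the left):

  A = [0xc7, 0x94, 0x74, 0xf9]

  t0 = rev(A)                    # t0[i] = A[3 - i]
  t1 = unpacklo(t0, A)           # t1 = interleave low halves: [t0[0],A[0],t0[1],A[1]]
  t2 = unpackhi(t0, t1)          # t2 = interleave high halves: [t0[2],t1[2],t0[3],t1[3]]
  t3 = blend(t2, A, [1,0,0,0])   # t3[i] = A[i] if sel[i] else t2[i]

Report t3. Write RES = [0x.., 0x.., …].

RES = [ 0xc7  0x74  0xc7  0x94 ]

t0 = [0xf9, 0x74, 0x94, 0xc7]
t1 = [0xf9, 0xc7, 0x74, 0x94]
t2 = [0x94, 0x74, 0xc7, 0x94]
t3 = [0xc7, 0x74, 0xc7, 0x94]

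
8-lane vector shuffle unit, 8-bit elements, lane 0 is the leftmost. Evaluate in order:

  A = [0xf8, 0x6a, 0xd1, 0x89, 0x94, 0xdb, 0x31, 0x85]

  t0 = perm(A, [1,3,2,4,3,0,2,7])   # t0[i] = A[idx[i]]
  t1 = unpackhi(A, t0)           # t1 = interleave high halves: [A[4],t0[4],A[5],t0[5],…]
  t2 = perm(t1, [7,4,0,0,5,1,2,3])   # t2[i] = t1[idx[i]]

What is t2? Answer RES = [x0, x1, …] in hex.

RES = [ 0x85  0x31  0x94  0x94  0xd1  0x89  0xdb  0xf8 ]

  t0: 6a 89 d1 94 89 f8 d1 85
  t1: 94 89 db f8 31 d1 85 85
  t2: 85 31 94 94 d1 89 db f8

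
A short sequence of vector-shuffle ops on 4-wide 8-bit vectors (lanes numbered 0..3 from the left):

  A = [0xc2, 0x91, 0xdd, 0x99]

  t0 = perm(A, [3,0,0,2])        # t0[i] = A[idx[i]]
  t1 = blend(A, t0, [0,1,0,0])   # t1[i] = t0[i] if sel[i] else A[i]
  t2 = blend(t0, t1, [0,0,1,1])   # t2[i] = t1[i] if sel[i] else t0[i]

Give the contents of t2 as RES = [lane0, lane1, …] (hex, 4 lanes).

→ t0 |99|c2|c2|dd|
→ t1 |c2|c2|dd|99|
→ t2 |99|c2|dd|99|

RES = [ 0x99  0xc2  0xdd  0x99 ]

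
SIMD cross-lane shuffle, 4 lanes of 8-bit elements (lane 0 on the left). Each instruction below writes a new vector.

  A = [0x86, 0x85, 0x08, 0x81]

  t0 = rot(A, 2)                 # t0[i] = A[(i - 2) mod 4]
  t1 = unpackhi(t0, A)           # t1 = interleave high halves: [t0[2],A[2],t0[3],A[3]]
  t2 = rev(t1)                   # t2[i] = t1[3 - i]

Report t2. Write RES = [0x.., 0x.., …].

→ t0 |08|81|86|85|
→ t1 |86|08|85|81|
→ t2 |81|85|08|86|

RES = [ 0x81  0x85  0x08  0x86 ]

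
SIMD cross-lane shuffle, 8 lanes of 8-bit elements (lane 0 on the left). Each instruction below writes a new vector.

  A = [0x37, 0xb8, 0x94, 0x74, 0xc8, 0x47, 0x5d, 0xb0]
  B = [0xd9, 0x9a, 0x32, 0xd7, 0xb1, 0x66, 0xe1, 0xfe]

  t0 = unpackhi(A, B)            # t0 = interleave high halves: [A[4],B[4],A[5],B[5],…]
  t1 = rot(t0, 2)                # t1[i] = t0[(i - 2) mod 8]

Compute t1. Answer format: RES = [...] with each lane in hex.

RES = [ 0xb0  0xfe  0xc8  0xb1  0x47  0x66  0x5d  0xe1 ]

t0 = [0xc8, 0xb1, 0x47, 0x66, 0x5d, 0xe1, 0xb0, 0xfe]
t1 = [0xb0, 0xfe, 0xc8, 0xb1, 0x47, 0x66, 0x5d, 0xe1]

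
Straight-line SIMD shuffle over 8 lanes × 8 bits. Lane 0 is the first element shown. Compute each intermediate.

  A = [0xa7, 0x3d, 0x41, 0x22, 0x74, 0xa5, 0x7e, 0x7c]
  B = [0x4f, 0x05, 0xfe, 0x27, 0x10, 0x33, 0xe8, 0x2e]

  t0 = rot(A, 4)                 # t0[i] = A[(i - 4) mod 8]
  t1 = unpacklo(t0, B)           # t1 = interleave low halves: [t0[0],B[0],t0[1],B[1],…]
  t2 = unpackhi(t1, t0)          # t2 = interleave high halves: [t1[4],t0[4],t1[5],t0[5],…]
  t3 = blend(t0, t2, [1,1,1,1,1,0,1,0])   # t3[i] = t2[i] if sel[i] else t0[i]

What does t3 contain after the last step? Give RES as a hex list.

RES = [0x7e, 0xa7, 0xfe, 0x3d, 0x7c, 0x3d, 0x27, 0x22]

→ t0 |74|a5|7e|7c|a7|3d|41|22|
→ t1 |74|4f|a5|05|7e|fe|7c|27|
→ t2 |7e|a7|fe|3d|7c|41|27|22|
→ t3 |7e|a7|fe|3d|7c|3d|27|22|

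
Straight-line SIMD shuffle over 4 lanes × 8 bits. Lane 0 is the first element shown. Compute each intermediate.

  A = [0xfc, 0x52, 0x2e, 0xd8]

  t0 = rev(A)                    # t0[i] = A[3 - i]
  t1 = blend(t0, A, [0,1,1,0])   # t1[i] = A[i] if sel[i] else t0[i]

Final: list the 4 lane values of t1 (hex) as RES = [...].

t0 = [0xd8, 0x2e, 0x52, 0xfc]
t1 = [0xd8, 0x52, 0x2e, 0xfc]

RES = [ 0xd8  0x52  0x2e  0xfc ]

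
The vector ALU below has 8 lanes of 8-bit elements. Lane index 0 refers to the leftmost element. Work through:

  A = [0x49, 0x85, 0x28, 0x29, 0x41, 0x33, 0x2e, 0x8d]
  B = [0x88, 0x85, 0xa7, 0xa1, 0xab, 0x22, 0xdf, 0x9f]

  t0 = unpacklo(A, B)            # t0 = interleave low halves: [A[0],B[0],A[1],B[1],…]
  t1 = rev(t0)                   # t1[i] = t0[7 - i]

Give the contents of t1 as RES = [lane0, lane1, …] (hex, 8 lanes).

→ t0 |49|88|85|85|28|a7|29|a1|
→ t1 |a1|29|a7|28|85|85|88|49|

RES = [0xa1, 0x29, 0xa7, 0x28, 0x85, 0x85, 0x88, 0x49]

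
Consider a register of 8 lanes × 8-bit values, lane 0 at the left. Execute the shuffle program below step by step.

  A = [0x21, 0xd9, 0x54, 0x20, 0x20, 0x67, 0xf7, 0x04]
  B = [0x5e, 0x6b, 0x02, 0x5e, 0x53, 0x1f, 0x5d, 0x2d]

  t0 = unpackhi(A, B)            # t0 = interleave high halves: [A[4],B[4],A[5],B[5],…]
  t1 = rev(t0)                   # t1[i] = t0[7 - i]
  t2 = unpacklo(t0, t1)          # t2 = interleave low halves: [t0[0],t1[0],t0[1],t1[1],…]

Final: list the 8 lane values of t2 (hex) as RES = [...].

t0 = [0x20, 0x53, 0x67, 0x1f, 0xf7, 0x5d, 0x04, 0x2d]
t1 = [0x2d, 0x04, 0x5d, 0xf7, 0x1f, 0x67, 0x53, 0x20]
t2 = [0x20, 0x2d, 0x53, 0x04, 0x67, 0x5d, 0x1f, 0xf7]

RES = [0x20, 0x2d, 0x53, 0x04, 0x67, 0x5d, 0x1f, 0xf7]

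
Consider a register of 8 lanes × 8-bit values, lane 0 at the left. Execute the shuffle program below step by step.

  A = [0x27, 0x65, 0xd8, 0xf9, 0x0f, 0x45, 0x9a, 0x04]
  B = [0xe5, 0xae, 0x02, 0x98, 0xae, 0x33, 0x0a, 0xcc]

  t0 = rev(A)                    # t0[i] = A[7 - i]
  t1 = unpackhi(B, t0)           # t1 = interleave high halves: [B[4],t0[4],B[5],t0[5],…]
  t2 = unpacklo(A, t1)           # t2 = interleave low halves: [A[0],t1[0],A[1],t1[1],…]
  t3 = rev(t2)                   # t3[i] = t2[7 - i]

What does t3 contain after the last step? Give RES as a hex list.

RES = [ 0xd8  0xf9  0x33  0xd8  0xf9  0x65  0xae  0x27 ]

→ t0 |04|9a|45|0f|f9|d8|65|27|
→ t1 |ae|f9|33|d8|0a|65|cc|27|
→ t2 |27|ae|65|f9|d8|33|f9|d8|
→ t3 |d8|f9|33|d8|f9|65|ae|27|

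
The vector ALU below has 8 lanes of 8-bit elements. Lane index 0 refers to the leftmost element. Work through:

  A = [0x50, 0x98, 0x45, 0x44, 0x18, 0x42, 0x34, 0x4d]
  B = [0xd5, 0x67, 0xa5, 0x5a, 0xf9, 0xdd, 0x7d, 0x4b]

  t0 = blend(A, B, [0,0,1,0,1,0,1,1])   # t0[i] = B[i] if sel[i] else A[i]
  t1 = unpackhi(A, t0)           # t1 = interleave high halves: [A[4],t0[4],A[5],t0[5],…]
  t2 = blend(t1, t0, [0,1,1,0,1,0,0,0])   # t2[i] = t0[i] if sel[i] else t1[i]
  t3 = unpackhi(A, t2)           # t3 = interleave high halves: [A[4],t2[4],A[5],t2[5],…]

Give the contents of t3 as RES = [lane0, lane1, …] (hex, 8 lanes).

  t0: 50 98 a5 44 f9 42 7d 4b
  t1: 18 f9 42 42 34 7d 4d 4b
  t2: 18 98 a5 42 f9 7d 4d 4b
  t3: 18 f9 42 7d 34 4d 4d 4b

RES = [0x18, 0xf9, 0x42, 0x7d, 0x34, 0x4d, 0x4d, 0x4b]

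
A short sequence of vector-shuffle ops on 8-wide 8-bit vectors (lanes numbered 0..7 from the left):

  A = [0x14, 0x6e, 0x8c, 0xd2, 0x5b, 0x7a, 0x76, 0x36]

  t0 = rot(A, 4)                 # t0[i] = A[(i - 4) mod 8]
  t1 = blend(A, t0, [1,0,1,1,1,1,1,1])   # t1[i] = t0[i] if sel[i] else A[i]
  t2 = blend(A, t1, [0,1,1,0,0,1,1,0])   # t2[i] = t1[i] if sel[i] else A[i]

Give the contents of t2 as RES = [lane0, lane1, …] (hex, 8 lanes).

  t0: 5b 7a 76 36 14 6e 8c d2
  t1: 5b 6e 76 36 14 6e 8c d2
  t2: 14 6e 76 d2 5b 6e 8c 36

RES = [0x14, 0x6e, 0x76, 0xd2, 0x5b, 0x6e, 0x8c, 0x36]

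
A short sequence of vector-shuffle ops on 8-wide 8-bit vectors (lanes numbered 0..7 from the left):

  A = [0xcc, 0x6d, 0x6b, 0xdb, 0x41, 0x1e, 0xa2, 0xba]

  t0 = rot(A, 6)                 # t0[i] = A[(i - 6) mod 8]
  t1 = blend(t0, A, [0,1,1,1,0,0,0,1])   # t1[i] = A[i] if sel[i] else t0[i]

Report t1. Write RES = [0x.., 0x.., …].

  t0: 6b db 41 1e a2 ba cc 6d
  t1: 6b 6d 6b db a2 ba cc ba

RES = [0x6b, 0x6d, 0x6b, 0xdb, 0xa2, 0xba, 0xcc, 0xba]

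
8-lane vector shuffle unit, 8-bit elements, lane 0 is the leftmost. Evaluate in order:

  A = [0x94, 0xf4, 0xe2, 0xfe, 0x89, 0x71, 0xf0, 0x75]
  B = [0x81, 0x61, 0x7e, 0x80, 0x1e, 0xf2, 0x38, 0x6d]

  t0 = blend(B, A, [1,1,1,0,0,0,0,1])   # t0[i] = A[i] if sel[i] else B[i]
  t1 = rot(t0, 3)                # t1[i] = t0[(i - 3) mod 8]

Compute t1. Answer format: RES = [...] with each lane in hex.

RES = [0xf2, 0x38, 0x75, 0x94, 0xf4, 0xe2, 0x80, 0x1e]

t0 = [0x94, 0xf4, 0xe2, 0x80, 0x1e, 0xf2, 0x38, 0x75]
t1 = [0xf2, 0x38, 0x75, 0x94, 0xf4, 0xe2, 0x80, 0x1e]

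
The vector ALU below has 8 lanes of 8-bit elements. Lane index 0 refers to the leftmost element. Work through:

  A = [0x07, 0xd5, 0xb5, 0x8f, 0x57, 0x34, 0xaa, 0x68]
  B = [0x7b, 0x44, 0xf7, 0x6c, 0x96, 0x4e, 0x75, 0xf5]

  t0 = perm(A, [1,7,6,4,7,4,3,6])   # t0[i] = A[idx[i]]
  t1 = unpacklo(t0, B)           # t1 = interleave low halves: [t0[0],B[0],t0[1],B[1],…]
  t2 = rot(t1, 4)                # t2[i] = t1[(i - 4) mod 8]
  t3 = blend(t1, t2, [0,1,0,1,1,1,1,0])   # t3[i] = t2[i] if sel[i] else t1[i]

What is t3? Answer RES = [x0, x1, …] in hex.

  t0: d5 68 aa 57 68 57 8f aa
  t1: d5 7b 68 44 aa f7 57 6c
  t2: aa f7 57 6c d5 7b 68 44
  t3: d5 f7 68 6c d5 7b 68 6c

RES = [ 0xd5  0xf7  0x68  0x6c  0xd5  0x7b  0x68  0x6c ]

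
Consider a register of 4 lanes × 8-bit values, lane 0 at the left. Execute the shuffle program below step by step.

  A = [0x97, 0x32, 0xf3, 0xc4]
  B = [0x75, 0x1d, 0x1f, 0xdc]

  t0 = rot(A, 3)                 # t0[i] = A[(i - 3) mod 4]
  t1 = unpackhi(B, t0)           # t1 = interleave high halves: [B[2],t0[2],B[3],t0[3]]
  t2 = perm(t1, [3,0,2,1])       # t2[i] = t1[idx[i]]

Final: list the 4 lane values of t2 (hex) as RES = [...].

RES = [0x97, 0x1f, 0xdc, 0xc4]

→ t0 |32|f3|c4|97|
→ t1 |1f|c4|dc|97|
→ t2 |97|1f|dc|c4|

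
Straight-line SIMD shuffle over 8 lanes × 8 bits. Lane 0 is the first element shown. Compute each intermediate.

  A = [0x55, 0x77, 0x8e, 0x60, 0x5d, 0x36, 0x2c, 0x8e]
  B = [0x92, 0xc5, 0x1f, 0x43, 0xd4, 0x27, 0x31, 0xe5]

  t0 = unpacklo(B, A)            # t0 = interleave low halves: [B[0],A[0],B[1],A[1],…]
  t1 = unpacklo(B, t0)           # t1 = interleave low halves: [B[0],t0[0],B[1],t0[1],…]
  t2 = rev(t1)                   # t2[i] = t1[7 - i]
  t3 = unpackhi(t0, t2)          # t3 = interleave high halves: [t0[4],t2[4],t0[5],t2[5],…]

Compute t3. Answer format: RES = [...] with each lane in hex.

→ t0 |92|55|c5|77|1f|8e|43|60|
→ t1 |92|92|c5|55|1f|c5|43|77|
→ t2 |77|43|c5|1f|55|c5|92|92|
→ t3 |1f|55|8e|c5|43|92|60|92|

RES = [ 0x1f  0x55  0x8e  0xc5  0x43  0x92  0x60  0x92 ]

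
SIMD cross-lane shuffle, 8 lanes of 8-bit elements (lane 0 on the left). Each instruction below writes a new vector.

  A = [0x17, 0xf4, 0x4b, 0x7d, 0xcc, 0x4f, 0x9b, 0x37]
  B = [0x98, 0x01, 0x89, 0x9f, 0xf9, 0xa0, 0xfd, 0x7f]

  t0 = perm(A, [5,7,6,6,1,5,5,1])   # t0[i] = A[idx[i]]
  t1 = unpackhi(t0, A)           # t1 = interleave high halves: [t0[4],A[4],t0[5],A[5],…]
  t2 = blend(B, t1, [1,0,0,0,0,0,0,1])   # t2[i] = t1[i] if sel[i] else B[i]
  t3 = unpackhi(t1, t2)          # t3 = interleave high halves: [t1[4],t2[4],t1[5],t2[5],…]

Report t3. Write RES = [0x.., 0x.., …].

t0 = [0x4f, 0x37, 0x9b, 0x9b, 0xf4, 0x4f, 0x4f, 0xf4]
t1 = [0xf4, 0xcc, 0x4f, 0x4f, 0x4f, 0x9b, 0xf4, 0x37]
t2 = [0xf4, 0x01, 0x89, 0x9f, 0xf9, 0xa0, 0xfd, 0x37]
t3 = [0x4f, 0xf9, 0x9b, 0xa0, 0xf4, 0xfd, 0x37, 0x37]

RES = [0x4f, 0xf9, 0x9b, 0xa0, 0xf4, 0xfd, 0x37, 0x37]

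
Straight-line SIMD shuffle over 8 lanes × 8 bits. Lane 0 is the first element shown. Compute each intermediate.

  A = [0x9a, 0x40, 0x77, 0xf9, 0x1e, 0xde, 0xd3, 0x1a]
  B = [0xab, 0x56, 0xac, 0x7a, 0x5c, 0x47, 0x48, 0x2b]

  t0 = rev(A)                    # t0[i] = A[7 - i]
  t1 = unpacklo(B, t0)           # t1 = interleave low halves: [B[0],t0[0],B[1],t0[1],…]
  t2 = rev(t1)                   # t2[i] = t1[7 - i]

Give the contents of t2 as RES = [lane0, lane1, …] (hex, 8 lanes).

RES = [0x1e, 0x7a, 0xde, 0xac, 0xd3, 0x56, 0x1a, 0xab]

  t0: 1a d3 de 1e f9 77 40 9a
  t1: ab 1a 56 d3 ac de 7a 1e
  t2: 1e 7a de ac d3 56 1a ab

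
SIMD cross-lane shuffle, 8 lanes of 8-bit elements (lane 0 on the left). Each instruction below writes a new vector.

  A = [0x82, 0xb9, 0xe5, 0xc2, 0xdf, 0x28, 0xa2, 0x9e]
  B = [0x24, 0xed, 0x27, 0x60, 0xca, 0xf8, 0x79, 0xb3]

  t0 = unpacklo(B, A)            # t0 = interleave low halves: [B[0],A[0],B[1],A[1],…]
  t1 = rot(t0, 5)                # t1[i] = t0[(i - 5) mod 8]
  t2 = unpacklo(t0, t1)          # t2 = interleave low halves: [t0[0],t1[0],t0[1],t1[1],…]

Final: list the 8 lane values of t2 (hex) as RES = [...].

→ t0 |24|82|ed|b9|27|e5|60|c2|
→ t1 |b9|27|e5|60|c2|24|82|ed|
→ t2 |24|b9|82|27|ed|e5|b9|60|

RES = [0x24, 0xb9, 0x82, 0x27, 0xed, 0xe5, 0xb9, 0x60]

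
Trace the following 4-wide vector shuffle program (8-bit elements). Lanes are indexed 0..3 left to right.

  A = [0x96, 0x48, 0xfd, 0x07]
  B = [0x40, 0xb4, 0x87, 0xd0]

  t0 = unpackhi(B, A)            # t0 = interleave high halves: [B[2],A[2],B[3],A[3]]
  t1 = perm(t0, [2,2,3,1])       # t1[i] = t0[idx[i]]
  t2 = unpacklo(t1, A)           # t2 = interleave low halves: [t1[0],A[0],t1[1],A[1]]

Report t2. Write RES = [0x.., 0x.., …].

→ t0 |87|fd|d0|07|
→ t1 |d0|d0|07|fd|
→ t2 |d0|96|d0|48|

RES = [0xd0, 0x96, 0xd0, 0x48]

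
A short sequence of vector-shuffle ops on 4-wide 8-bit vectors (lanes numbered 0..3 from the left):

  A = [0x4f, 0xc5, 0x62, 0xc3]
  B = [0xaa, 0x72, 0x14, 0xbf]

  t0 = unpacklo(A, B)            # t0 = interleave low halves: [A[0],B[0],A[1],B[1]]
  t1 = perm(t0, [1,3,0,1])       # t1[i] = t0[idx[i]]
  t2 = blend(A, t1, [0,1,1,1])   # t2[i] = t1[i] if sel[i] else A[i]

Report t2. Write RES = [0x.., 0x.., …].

t0 = [0x4f, 0xaa, 0xc5, 0x72]
t1 = [0xaa, 0x72, 0x4f, 0xaa]
t2 = [0x4f, 0x72, 0x4f, 0xaa]

RES = [0x4f, 0x72, 0x4f, 0xaa]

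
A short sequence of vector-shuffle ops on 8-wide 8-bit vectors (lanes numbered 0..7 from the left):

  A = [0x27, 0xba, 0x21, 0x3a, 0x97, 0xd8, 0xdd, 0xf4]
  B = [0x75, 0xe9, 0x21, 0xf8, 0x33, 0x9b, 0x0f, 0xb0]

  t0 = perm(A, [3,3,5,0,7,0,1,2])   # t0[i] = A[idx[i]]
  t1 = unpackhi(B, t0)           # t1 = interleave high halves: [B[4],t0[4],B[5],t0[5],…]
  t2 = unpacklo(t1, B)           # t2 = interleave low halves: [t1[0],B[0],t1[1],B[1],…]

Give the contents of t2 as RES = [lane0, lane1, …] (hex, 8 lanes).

→ t0 |3a|3a|d8|27|f4|27|ba|21|
→ t1 |33|f4|9b|27|0f|ba|b0|21|
→ t2 |33|75|f4|e9|9b|21|27|f8|

RES = [0x33, 0x75, 0xf4, 0xe9, 0x9b, 0x21, 0x27, 0xf8]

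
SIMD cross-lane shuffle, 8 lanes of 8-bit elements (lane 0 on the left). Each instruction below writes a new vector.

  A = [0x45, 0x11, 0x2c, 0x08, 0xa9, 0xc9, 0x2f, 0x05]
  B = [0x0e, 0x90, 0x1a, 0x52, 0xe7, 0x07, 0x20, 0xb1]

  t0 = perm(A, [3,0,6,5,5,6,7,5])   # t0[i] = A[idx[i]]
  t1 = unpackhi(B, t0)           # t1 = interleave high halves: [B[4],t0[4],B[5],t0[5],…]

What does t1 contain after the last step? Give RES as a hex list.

RES = [ 0xe7  0xc9  0x07  0x2f  0x20  0x05  0xb1  0xc9 ]

  t0: 08 45 2f c9 c9 2f 05 c9
  t1: e7 c9 07 2f 20 05 b1 c9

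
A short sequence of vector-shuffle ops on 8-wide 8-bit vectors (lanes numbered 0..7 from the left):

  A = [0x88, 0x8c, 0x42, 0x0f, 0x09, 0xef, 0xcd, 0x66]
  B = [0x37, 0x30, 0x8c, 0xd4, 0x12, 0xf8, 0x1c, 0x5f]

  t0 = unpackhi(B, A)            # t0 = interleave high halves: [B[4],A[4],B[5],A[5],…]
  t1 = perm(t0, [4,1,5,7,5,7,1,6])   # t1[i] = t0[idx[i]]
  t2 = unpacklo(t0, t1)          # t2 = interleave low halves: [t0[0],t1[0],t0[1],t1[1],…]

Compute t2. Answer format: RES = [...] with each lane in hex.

RES = [ 0x12  0x1c  0x09  0x09  0xf8  0xcd  0xef  0x66 ]

t0 = [0x12, 0x09, 0xf8, 0xef, 0x1c, 0xcd, 0x5f, 0x66]
t1 = [0x1c, 0x09, 0xcd, 0x66, 0xcd, 0x66, 0x09, 0x5f]
t2 = [0x12, 0x1c, 0x09, 0x09, 0xf8, 0xcd, 0xef, 0x66]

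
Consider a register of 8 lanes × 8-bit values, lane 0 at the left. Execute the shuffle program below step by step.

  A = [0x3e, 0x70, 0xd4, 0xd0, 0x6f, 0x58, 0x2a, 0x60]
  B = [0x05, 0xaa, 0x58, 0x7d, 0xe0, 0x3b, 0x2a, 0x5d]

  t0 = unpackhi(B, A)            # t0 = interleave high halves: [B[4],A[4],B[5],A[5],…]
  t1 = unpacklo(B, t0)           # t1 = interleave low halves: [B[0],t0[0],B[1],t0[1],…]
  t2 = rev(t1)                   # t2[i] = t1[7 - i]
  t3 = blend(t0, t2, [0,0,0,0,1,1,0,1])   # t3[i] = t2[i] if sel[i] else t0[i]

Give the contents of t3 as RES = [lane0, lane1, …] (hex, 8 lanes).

→ t0 |e0|6f|3b|58|2a|2a|5d|60|
→ t1 |05|e0|aa|6f|58|3b|7d|58|
→ t2 |58|7d|3b|58|6f|aa|e0|05|
→ t3 |e0|6f|3b|58|6f|aa|5d|05|

RES = [0xe0, 0x6f, 0x3b, 0x58, 0x6f, 0xaa, 0x5d, 0x05]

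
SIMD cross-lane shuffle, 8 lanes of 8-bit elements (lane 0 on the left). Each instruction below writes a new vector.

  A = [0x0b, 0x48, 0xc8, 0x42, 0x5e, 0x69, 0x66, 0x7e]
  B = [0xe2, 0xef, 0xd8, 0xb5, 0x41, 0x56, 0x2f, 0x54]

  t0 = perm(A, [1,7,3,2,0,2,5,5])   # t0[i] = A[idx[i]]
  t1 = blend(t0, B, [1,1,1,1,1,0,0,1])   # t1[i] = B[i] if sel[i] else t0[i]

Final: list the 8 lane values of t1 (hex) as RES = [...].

RES = [0xe2, 0xef, 0xd8, 0xb5, 0x41, 0xc8, 0x69, 0x54]

  t0: 48 7e 42 c8 0b c8 69 69
  t1: e2 ef d8 b5 41 c8 69 54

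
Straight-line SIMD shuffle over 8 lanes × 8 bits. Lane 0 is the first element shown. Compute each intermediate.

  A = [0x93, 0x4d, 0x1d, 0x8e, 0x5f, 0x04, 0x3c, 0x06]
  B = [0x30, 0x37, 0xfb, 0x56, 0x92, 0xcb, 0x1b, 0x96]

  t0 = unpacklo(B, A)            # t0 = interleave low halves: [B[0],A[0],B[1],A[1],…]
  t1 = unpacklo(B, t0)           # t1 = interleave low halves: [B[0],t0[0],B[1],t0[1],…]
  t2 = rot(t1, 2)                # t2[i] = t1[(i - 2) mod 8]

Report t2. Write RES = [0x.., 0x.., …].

t0 = [0x30, 0x93, 0x37, 0x4d, 0xfb, 0x1d, 0x56, 0x8e]
t1 = [0x30, 0x30, 0x37, 0x93, 0xfb, 0x37, 0x56, 0x4d]
t2 = [0x56, 0x4d, 0x30, 0x30, 0x37, 0x93, 0xfb, 0x37]

RES = [ 0x56  0x4d  0x30  0x30  0x37  0x93  0xfb  0x37 ]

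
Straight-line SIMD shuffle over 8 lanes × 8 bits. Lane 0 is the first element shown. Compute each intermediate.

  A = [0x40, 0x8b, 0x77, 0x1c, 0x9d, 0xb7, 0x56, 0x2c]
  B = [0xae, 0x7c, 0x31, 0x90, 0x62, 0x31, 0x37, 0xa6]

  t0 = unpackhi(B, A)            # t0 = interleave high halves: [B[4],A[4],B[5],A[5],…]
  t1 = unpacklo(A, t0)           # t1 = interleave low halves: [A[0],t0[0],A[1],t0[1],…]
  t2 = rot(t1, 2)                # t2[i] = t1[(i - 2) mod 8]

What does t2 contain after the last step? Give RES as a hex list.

→ t0 |62|9d|31|b7|37|56|a6|2c|
→ t1 |40|62|8b|9d|77|31|1c|b7|
→ t2 |1c|b7|40|62|8b|9d|77|31|

RES = [ 0x1c  0xb7  0x40  0x62  0x8b  0x9d  0x77  0x31 ]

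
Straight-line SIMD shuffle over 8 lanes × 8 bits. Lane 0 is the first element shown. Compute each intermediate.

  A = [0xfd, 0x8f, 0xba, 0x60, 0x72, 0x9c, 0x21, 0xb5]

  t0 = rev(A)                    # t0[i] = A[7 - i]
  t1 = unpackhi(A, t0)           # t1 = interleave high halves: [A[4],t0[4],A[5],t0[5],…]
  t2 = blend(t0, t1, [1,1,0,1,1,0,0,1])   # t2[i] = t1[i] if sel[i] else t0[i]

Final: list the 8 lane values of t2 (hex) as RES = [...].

→ t0 |b5|21|9c|72|60|ba|8f|fd|
→ t1 |72|60|9c|ba|21|8f|b5|fd|
→ t2 |72|60|9c|ba|21|ba|8f|fd|

RES = [ 0x72  0x60  0x9c  0xba  0x21  0xba  0x8f  0xfd ]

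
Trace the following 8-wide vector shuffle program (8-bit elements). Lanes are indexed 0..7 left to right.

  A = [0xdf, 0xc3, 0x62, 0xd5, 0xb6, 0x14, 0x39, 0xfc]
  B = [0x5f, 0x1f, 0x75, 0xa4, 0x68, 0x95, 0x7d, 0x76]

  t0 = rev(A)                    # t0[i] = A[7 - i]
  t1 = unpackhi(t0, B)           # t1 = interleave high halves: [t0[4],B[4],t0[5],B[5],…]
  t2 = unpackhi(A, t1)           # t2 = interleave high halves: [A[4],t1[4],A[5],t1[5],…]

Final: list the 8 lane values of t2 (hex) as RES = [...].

t0 = [0xfc, 0x39, 0x14, 0xb6, 0xd5, 0x62, 0xc3, 0xdf]
t1 = [0xd5, 0x68, 0x62, 0x95, 0xc3, 0x7d, 0xdf, 0x76]
t2 = [0xb6, 0xc3, 0x14, 0x7d, 0x39, 0xdf, 0xfc, 0x76]

RES = [0xb6, 0xc3, 0x14, 0x7d, 0x39, 0xdf, 0xfc, 0x76]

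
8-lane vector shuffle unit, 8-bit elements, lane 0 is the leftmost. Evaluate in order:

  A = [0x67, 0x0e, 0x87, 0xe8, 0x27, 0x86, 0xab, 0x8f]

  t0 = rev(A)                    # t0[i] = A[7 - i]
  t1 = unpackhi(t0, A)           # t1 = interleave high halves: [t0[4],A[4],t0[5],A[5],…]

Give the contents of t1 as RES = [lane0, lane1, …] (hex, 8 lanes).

RES = [0xe8, 0x27, 0x87, 0x86, 0x0e, 0xab, 0x67, 0x8f]

→ t0 |8f|ab|86|27|e8|87|0e|67|
→ t1 |e8|27|87|86|0e|ab|67|8f|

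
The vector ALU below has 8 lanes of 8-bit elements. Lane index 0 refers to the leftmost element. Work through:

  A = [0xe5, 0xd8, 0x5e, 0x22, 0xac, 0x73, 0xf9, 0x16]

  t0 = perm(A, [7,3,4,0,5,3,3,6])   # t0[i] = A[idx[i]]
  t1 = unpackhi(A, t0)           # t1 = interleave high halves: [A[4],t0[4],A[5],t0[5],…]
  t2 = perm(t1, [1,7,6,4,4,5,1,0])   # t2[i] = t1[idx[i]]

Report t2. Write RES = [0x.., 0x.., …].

RES = [ 0x73  0xf9  0x16  0xf9  0xf9  0x22  0x73  0xac ]

→ t0 |16|22|ac|e5|73|22|22|f9|
→ t1 |ac|73|73|22|f9|22|16|f9|
→ t2 |73|f9|16|f9|f9|22|73|ac|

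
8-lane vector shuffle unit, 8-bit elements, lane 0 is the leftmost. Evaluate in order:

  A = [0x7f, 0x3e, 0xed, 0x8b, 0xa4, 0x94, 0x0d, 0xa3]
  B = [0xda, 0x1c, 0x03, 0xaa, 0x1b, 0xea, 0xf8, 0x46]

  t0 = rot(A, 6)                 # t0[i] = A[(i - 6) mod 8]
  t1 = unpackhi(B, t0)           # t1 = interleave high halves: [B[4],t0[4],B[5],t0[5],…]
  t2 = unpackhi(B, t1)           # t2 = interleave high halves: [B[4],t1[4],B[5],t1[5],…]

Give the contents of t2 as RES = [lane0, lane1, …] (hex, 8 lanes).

  t0: ed 8b a4 94 0d a3 7f 3e
  t1: 1b 0d ea a3 f8 7f 46 3e
  t2: 1b f8 ea 7f f8 46 46 3e

RES = [0x1b, 0xf8, 0xea, 0x7f, 0xf8, 0x46, 0x46, 0x3e]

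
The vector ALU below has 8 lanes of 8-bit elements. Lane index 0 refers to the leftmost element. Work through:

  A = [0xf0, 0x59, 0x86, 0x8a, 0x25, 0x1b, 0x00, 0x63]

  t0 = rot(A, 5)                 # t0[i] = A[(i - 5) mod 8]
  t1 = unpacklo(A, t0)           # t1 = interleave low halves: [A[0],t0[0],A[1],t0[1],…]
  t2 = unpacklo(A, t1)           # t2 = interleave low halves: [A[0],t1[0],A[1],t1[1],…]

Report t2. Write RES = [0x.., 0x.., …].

RES = [ 0xf0  0xf0  0x59  0x8a  0x86  0x59  0x8a  0x25 ]

  t0: 8a 25 1b 00 63 f0 59 86
  t1: f0 8a 59 25 86 1b 8a 00
  t2: f0 f0 59 8a 86 59 8a 25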